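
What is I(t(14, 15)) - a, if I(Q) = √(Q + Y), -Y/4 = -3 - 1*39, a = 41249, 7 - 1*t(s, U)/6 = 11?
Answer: -41237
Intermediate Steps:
t(s, U) = -24 (t(s, U) = 42 - 6*11 = 42 - 66 = -24)
Y = 168 (Y = -4*(-3 - 1*39) = -4*(-3 - 39) = -4*(-42) = 168)
I(Q) = √(168 + Q) (I(Q) = √(Q + 168) = √(168 + Q))
I(t(14, 15)) - a = √(168 - 24) - 1*41249 = √144 - 41249 = 12 - 41249 = -41237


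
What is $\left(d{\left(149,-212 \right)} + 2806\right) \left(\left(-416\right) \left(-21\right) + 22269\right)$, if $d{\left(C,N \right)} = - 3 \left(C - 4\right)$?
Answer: $73512855$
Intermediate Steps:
$d{\left(C,N \right)} = 12 - 3 C$ ($d{\left(C,N \right)} = - 3 \left(-4 + C\right) = 12 - 3 C$)
$\left(d{\left(149,-212 \right)} + 2806\right) \left(\left(-416\right) \left(-21\right) + 22269\right) = \left(\left(12 - 447\right) + 2806\right) \left(\left(-416\right) \left(-21\right) + 22269\right) = \left(\left(12 - 447\right) + 2806\right) \left(8736 + 22269\right) = \left(-435 + 2806\right) 31005 = 2371 \cdot 31005 = 73512855$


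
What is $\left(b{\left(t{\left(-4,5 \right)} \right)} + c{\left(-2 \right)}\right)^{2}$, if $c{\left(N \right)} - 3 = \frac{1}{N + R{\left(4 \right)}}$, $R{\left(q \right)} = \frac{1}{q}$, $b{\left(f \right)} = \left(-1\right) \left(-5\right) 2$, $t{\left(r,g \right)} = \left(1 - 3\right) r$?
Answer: $\frac{7569}{49} \approx 154.47$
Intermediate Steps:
$t{\left(r,g \right)} = - 2 r$
$b{\left(f \right)} = 10$ ($b{\left(f \right)} = 5 \cdot 2 = 10$)
$c{\left(N \right)} = 3 + \frac{1}{\frac{1}{4} + N}$ ($c{\left(N \right)} = 3 + \frac{1}{N + \frac{1}{4}} = 3 + \frac{1}{\frac{1}{4} + N}$)
$\left(b{\left(t{\left(-4,5 \right)} \right)} + c{\left(-2 \right)}\right)^{2} = \left(10 + \frac{7 + 12 \left(-2\right)}{1 + 4 \left(-2\right)}\right)^{2} = \left(10 + \frac{7 - 24}{1 - 8}\right)^{2} = \left(10 + \frac{1}{-7} \left(-17\right)\right)^{2} = \left(10 - - \frac{17}{7}\right)^{2} = \left(10 + \frac{17}{7}\right)^{2} = \left(\frac{87}{7}\right)^{2} = \frac{7569}{49}$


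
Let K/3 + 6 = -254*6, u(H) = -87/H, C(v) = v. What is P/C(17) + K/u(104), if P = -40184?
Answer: 1539704/493 ≈ 3123.1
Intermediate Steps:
K = -4590 (K = -18 + 3*(-254*6) = -18 + 3*(-1524) = -18 - 4572 = -4590)
P/C(17) + K/u(104) = -40184/17 - 4590/((-87/104)) = -40184*1/17 - 4590/((-87*1/104)) = -40184/17 - 4590/(-87/104) = -40184/17 - 4590*(-104/87) = -40184/17 + 159120/29 = 1539704/493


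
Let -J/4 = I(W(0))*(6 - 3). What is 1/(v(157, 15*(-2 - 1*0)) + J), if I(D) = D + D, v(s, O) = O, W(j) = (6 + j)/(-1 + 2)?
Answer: -1/174 ≈ -0.0057471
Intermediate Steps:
W(j) = 6 + j (W(j) = (6 + j)/1 = (6 + j)*1 = 6 + j)
I(D) = 2*D
J = -144 (J = -4*2*(6 + 0)*(6 - 3) = -4*2*6*3 = -48*3 = -4*36 = -144)
1/(v(157, 15*(-2 - 1*0)) + J) = 1/(15*(-2 - 1*0) - 144) = 1/(15*(-2 + 0) - 144) = 1/(15*(-2) - 144) = 1/(-30 - 144) = 1/(-174) = -1/174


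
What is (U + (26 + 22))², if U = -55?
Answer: 49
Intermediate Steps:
(U + (26 + 22))² = (-55 + (26 + 22))² = (-55 + 48)² = (-7)² = 49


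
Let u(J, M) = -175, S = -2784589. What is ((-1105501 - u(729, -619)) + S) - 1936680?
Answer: -5826595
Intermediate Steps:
((-1105501 - u(729, -619)) + S) - 1936680 = ((-1105501 - 1*(-175)) - 2784589) - 1936680 = ((-1105501 + 175) - 2784589) - 1936680 = (-1105326 - 2784589) - 1936680 = -3889915 - 1936680 = -5826595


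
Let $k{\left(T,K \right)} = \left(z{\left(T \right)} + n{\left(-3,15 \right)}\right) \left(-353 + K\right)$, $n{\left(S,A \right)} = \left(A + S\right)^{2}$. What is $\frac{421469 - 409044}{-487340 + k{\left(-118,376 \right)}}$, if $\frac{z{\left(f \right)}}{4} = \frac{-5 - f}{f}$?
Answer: $- \frac{29323}{1142514} \approx -0.025665$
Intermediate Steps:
$z{\left(f \right)} = \frac{4 \left(-5 - f\right)}{f}$ ($z{\left(f \right)} = 4 \frac{-5 - f}{f} = \frac{4 \left(-5 - f\right)}{f}$)
$k{\left(T,K \right)} = \left(-353 + K\right) \left(140 - \frac{20}{T}\right)$ ($k{\left(T,K \right)} = \left(\left(-4 - \frac{20}{T}\right) + \left(15 - 3\right)^{2}\right) \left(-353 + K\right) = \left(\left(-4 - \frac{20}{T}\right) + 12^{2}\right) \left(-353 + K\right) = \left(\left(-4 - \frac{20}{T}\right) + 144\right) \left(-353 + K\right) = \left(140 - \frac{20}{T}\right) \left(-353 + K\right) = \left(-353 + K\right) \left(140 - \frac{20}{T}\right)$)
$\frac{421469 - 409044}{-487340 + k{\left(-118,376 \right)}} = \frac{421469 - 409044}{-487340 + \left(-49420 + 140 \cdot 376 + \frac{7060}{-118} - \frac{7520}{-118}\right)} = \frac{12425}{-487340 + \left(-49420 + 52640 + 7060 \left(- \frac{1}{118}\right) - 7520 \left(- \frac{1}{118}\right)\right)} = \frac{12425}{-487340 + \left(-49420 + 52640 - \frac{3530}{59} + \frac{3760}{59}\right)} = \frac{12425}{-487340 + \frac{190210}{59}} = \frac{12425}{- \frac{28562850}{59}} = 12425 \left(- \frac{59}{28562850}\right) = - \frac{29323}{1142514}$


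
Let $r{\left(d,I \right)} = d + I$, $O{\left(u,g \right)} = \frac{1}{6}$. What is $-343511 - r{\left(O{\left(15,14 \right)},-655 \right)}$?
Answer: $- \frac{2057137}{6} \approx -3.4286 \cdot 10^{5}$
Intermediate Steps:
$O{\left(u,g \right)} = \frac{1}{6}$
$r{\left(d,I \right)} = I + d$
$-343511 - r{\left(O{\left(15,14 \right)},-655 \right)} = -343511 - \left(-655 + \frac{1}{6}\right) = -343511 - - \frac{3929}{6} = -343511 + \frac{3929}{6} = - \frac{2057137}{6}$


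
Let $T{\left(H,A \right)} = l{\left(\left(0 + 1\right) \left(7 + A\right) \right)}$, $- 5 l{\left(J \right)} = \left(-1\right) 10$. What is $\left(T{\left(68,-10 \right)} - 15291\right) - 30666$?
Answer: $-45955$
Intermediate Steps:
$l{\left(J \right)} = 2$ ($l{\left(J \right)} = - \frac{\left(-1\right) 10}{5} = \left(- \frac{1}{5}\right) \left(-10\right) = 2$)
$T{\left(H,A \right)} = 2$
$\left(T{\left(68,-10 \right)} - 15291\right) - 30666 = \left(2 - 15291\right) - 30666 = -15289 - 30666 = -45955$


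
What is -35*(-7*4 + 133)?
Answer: -3675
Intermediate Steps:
-35*(-7*4 + 133) = -35*(-28 + 133) = -35*105 = -3675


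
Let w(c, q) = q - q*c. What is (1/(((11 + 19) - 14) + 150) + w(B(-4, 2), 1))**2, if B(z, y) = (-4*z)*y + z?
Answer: 20079361/27556 ≈ 728.67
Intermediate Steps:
B(z, y) = z - 4*y*z (B(z, y) = -4*y*z + z = z - 4*y*z)
w(c, q) = q - c*q
(1/(((11 + 19) - 14) + 150) + w(B(-4, 2), 1))**2 = (1/(((11 + 19) - 14) + 150) + 1*(1 - (-4)*(1 - 4*2)))**2 = (1/((30 - 14) + 150) + 1*(1 - (-4)*(1 - 8)))**2 = (1/(16 + 150) + 1*(1 - (-4)*(-7)))**2 = (1/166 + 1*(1 - 1*28))**2 = (1/166 + 1*(1 - 28))**2 = (1/166 + 1*(-27))**2 = (1/166 - 27)**2 = (-4481/166)**2 = 20079361/27556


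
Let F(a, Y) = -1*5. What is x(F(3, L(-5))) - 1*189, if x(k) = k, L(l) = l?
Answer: -194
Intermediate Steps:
F(a, Y) = -5
x(F(3, L(-5))) - 1*189 = -5 - 1*189 = -5 - 189 = -194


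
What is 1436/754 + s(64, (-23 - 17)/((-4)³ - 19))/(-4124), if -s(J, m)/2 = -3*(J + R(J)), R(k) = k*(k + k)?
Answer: -3928510/388687 ≈ -10.107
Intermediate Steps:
R(k) = 2*k² (R(k) = k*(2*k) = 2*k²)
s(J, m) = 6*J + 12*J² (s(J, m) = -(-6)*(J + 2*J²) = -2*(-6*J² - 3*J) = 6*J + 12*J²)
1436/754 + s(64, (-23 - 17)/((-4)³ - 19))/(-4124) = 1436/754 + (6*64*(1 + 2*64))/(-4124) = 1436*(1/754) + (6*64*(1 + 128))*(-1/4124) = 718/377 + (6*64*129)*(-1/4124) = 718/377 + 49536*(-1/4124) = 718/377 - 12384/1031 = -3928510/388687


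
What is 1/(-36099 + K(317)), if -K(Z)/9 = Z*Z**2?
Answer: -1/286731216 ≈ -3.4876e-9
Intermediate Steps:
K(Z) = -9*Z**3 (K(Z) = -9*Z*Z**2 = -9*Z**3)
1/(-36099 + K(317)) = 1/(-36099 - 9*317**3) = 1/(-36099 - 9*31855013) = 1/(-36099 - 286695117) = 1/(-286731216) = -1/286731216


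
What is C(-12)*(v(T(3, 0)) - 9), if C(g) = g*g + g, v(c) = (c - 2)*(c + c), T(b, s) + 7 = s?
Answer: 15444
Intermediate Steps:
T(b, s) = -7 + s
v(c) = 2*c*(-2 + c) (v(c) = (-2 + c)*(2*c) = 2*c*(-2 + c))
C(g) = g + g² (C(g) = g² + g = g + g²)
C(-12)*(v(T(3, 0)) - 9) = (-12*(1 - 12))*(2*(-7 + 0)*(-2 + (-7 + 0)) - 9) = (-12*(-11))*(2*(-7)*(-2 - 7) - 9) = 132*(2*(-7)*(-9) - 9) = 132*(126 - 9) = 132*117 = 15444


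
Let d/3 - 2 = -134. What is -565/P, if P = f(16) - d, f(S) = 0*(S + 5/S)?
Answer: -565/396 ≈ -1.4268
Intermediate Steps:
d = -396 (d = 6 + 3*(-134) = 6 - 402 = -396)
f(S) = 0
P = 396 (P = 0 - 1*(-396) = 0 + 396 = 396)
-565/P = -565/396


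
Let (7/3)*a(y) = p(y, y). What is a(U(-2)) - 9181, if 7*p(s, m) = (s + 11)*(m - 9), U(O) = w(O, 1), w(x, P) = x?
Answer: -450166/49 ≈ -9187.1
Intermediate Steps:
U(O) = O
p(s, m) = (-9 + m)*(11 + s)/7 (p(s, m) = ((s + 11)*(m - 9))/7 = ((11 + s)*(-9 + m))/7 = ((-9 + m)*(11 + s))/7 = (-9 + m)*(11 + s)/7)
a(y) = -297/49 + 3*y²/49 + 6*y/49 (a(y) = 3*(-99/7 - 9*y/7 + 11*y/7 + y*y/7)/7 = 3*(-99/7 - 9*y/7 + 11*y/7 + y²/7)/7 = 3*(-99/7 + y²/7 + 2*y/7)/7 = -297/49 + 3*y²/49 + 6*y/49)
a(U(-2)) - 9181 = (-297/49 + (3/49)*(-2)² + (6/49)*(-2)) - 9181 = (-297/49 + (3/49)*4 - 12/49) - 9181 = (-297/49 + 12/49 - 12/49) - 9181 = -297/49 - 9181 = -450166/49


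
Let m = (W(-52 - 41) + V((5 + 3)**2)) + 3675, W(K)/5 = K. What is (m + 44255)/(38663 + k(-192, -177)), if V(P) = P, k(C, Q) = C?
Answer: 47529/38471 ≈ 1.2355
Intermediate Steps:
W(K) = 5*K
m = 3274 (m = (5*(-52 - 41) + (5 + 3)**2) + 3675 = (5*(-93) + 8**2) + 3675 = (-465 + 64) + 3675 = -401 + 3675 = 3274)
(m + 44255)/(38663 + k(-192, -177)) = (3274 + 44255)/(38663 - 192) = 47529/38471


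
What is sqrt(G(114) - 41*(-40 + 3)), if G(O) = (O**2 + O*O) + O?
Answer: sqrt(27623) ≈ 166.20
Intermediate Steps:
G(O) = O + 2*O**2 (G(O) = (O**2 + O**2) + O = 2*O**2 + O = O + 2*O**2)
sqrt(G(114) - 41*(-40 + 3)) = sqrt(114*(1 + 2*114) - 41*(-40 + 3)) = sqrt(114*(1 + 228) - 41*(-37)) = sqrt(114*229 + 1517) = sqrt(26106 + 1517) = sqrt(27623)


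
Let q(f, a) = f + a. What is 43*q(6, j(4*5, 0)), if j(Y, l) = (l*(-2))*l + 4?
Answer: 430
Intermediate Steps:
j(Y, l) = 4 - 2*l² (j(Y, l) = (-2*l)*l + 4 = -2*l² + 4 = 4 - 2*l²)
q(f, a) = a + f
43*q(6, j(4*5, 0)) = 43*((4 - 2*0²) + 6) = 43*((4 - 2*0) + 6) = 43*((4 + 0) + 6) = 43*(4 + 6) = 43*10 = 430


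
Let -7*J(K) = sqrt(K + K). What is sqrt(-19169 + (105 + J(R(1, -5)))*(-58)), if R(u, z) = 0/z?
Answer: I*sqrt(25259) ≈ 158.93*I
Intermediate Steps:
R(u, z) = 0
J(K) = -sqrt(2)*sqrt(K)/7 (J(K) = -sqrt(K + K)/7 = -sqrt(2)*sqrt(K)/7)
sqrt(-19169 + (105 + J(R(1, -5)))*(-58)) = sqrt(-19169 + (105 - sqrt(2)*sqrt(0)/7)*(-58)) = sqrt(-19169 + (105 - 1/7*sqrt(2)*0)*(-58)) = sqrt(-19169 + (105 + 0)*(-58)) = sqrt(-19169 + 105*(-58)) = sqrt(-19169 - 6090) = sqrt(-25259) = I*sqrt(25259)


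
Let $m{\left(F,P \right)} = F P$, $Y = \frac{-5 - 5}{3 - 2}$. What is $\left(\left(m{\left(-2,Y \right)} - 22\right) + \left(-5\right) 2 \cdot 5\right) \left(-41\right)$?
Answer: $2132$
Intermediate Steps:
$Y = -10$ ($Y = - \frac{10}{1} = \left(-10\right) 1 = -10$)
$\left(\left(m{\left(-2,Y \right)} - 22\right) + \left(-5\right) 2 \cdot 5\right) \left(-41\right) = \left(\left(\left(-2\right) \left(-10\right) - 22\right) + \left(-5\right) 2 \cdot 5\right) \left(-41\right) = \left(\left(20 - 22\right) - 50\right) \left(-41\right) = \left(-2 - 50\right) \left(-41\right) = \left(-52\right) \left(-41\right) = 2132$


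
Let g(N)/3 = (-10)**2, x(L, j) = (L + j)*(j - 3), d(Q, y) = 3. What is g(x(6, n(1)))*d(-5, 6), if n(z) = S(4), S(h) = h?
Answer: 900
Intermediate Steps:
n(z) = 4
x(L, j) = (-3 + j)*(L + j) (x(L, j) = (L + j)*(-3 + j) = (-3 + j)*(L + j))
g(N) = 300 (g(N) = 3*(-10)**2 = 3*100 = 300)
g(x(6, n(1)))*d(-5, 6) = 300*3 = 900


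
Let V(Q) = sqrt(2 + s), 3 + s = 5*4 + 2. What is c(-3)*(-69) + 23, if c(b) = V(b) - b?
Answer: -184 - 69*sqrt(21) ≈ -500.20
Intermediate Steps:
s = 19 (s = -3 + (5*4 + 2) = -3 + (20 + 2) = -3 + 22 = 19)
V(Q) = sqrt(21) (V(Q) = sqrt(2 + 19) = sqrt(21))
c(b) = sqrt(21) - b
c(-3)*(-69) + 23 = (sqrt(21) - 1*(-3))*(-69) + 23 = (sqrt(21) + 3)*(-69) + 23 = (3 + sqrt(21))*(-69) + 23 = (-207 - 69*sqrt(21)) + 23 = -184 - 69*sqrt(21)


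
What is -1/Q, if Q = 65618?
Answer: -1/65618 ≈ -1.5240e-5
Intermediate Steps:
-1/Q = -1/65618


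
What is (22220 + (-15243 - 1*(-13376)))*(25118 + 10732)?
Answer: 729655050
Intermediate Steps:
(22220 + (-15243 - 1*(-13376)))*(25118 + 10732) = (22220 + (-15243 + 13376))*35850 = (22220 - 1867)*35850 = 20353*35850 = 729655050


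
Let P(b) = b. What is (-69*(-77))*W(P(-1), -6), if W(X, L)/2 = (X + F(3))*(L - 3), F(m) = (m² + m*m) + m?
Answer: -1912680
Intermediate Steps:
F(m) = m + 2*m² (F(m) = (m² + m²) + m = 2*m² + m = m + 2*m²)
W(X, L) = 2*(-3 + L)*(21 + X) (W(X, L) = 2*((X + 3*(1 + 2*3))*(L - 3)) = 2*((X + 3*(1 + 6))*(-3 + L)) = 2*((X + 3*7)*(-3 + L)) = 2*((X + 21)*(-3 + L)) = 2*((21 + X)*(-3 + L)) = 2*((-3 + L)*(21 + X)) = 2*(-3 + L)*(21 + X))
(-69*(-77))*W(P(-1), -6) = (-69*(-77))*(-126 - 6*(-1) + 42*(-6) + 2*(-6)*(-1)) = 5313*(-126 + 6 - 252 + 12) = 5313*(-360) = -1912680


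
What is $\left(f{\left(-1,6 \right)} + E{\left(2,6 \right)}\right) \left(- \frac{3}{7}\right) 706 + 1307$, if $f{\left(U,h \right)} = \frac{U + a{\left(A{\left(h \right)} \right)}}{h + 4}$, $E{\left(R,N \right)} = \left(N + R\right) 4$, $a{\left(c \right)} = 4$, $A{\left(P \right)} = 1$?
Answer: $- \frac{296312}{35} \approx -8466.1$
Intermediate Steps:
$E{\left(R,N \right)} = 4 N + 4 R$
$f{\left(U,h \right)} = \frac{4 + U}{4 + h}$ ($f{\left(U,h \right)} = \frac{U + 4}{h + 4} = \frac{4 + U}{4 + h}$)
$\left(f{\left(-1,6 \right)} + E{\left(2,6 \right)}\right) \left(- \frac{3}{7}\right) 706 + 1307 = \left(\frac{4 - 1}{4 + 6} + \left(4 \cdot 6 + 4 \cdot 2\right)\right) \left(- \frac{3}{7}\right) 706 + 1307 = \left(\frac{1}{10} \cdot 3 + \left(24 + 8\right)\right) \left(\left(-3\right) \frac{1}{7}\right) 706 + 1307 = \left(\frac{1}{10} \cdot 3 + 32\right) \left(- \frac{3}{7}\right) 706 + 1307 = \left(\frac{3}{10} + 32\right) \left(- \frac{3}{7}\right) 706 + 1307 = \frac{323}{10} \left(- \frac{3}{7}\right) 706 + 1307 = \left(- \frac{969}{70}\right) 706 + 1307 = - \frac{342057}{35} + 1307 = - \frac{296312}{35}$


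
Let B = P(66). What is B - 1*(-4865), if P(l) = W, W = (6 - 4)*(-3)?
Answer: 4859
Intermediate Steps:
W = -6 (W = 2*(-3) = -6)
P(l) = -6
B = -6
B - 1*(-4865) = -6 - 1*(-4865) = -6 + 4865 = 4859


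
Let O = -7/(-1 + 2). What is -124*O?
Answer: 868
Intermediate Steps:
O = -7 (O = -7/1 = -7*1 = -7)
-124*O = -124*(-7) = 868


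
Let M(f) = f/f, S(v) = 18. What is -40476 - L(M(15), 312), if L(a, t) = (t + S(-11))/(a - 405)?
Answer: -8175987/202 ≈ -40475.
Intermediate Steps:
M(f) = 1
L(a, t) = (18 + t)/(-405 + a) (L(a, t) = (t + 18)/(a - 405) = (18 + t)/(-405 + a))
-40476 - L(M(15), 312) = -40476 - (18 + 312)/(-405 + 1) = -40476 - 330/(-404) = -40476 - (-1)*330/404 = -40476 - 1*(-165/202) = -40476 + 165/202 = -8175987/202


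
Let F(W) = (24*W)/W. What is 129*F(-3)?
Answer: 3096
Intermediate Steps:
F(W) = 24
129*F(-3) = 129*24 = 3096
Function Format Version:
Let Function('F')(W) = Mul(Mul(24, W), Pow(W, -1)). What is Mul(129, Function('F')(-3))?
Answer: 3096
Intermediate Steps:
Function('F')(W) = 24
Mul(129, Function('F')(-3)) = Mul(129, 24) = 3096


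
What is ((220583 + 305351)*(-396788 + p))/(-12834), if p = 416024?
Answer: -1686144404/2139 ≈ -7.8829e+5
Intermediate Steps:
((220583 + 305351)*(-396788 + p))/(-12834) = ((220583 + 305351)*(-396788 + 416024))/(-12834) = (525934*19236)*(-1/12834) = 10116866424*(-1/12834) = -1686144404/2139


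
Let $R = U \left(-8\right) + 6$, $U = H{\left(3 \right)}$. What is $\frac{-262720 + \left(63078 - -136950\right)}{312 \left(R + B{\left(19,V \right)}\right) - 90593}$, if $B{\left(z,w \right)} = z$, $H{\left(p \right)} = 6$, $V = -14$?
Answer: $\frac{8956}{13967} \approx 0.64123$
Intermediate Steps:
$U = 6$
$R = -42$ ($R = 6 \left(-8\right) + 6 = -48 + 6 = -42$)
$\frac{-262720 + \left(63078 - -136950\right)}{312 \left(R + B{\left(19,V \right)}\right) - 90593} = \frac{-262720 + \left(63078 - -136950\right)}{312 \left(-42 + 19\right) - 90593} = \frac{-262720 + \left(63078 + 136950\right)}{312 \left(-23\right) - 90593} = \frac{-262720 + 200028}{-7176 - 90593} = - \frac{62692}{-97769} = \left(-62692\right) \left(- \frac{1}{97769}\right) = \frac{8956}{13967}$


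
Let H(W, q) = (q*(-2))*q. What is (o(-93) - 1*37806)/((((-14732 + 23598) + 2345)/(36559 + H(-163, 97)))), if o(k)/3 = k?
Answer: -225221995/3737 ≈ -60268.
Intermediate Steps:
o(k) = 3*k
H(W, q) = -2*q**2 (H(W, q) = (-2*q)*q = -2*q**2)
(o(-93) - 1*37806)/((((-14732 + 23598) + 2345)/(36559 + H(-163, 97)))) = (3*(-93) - 1*37806)/((((-14732 + 23598) + 2345)/(36559 - 2*97**2))) = (-279 - 37806)/(((8866 + 2345)/(36559 - 2*9409))) = -38085/(11211/(36559 - 18818)) = -38085/(11211/17741) = -38085/(11211*(1/17741)) = -38085/11211/17741 = -38085*17741/11211 = -225221995/3737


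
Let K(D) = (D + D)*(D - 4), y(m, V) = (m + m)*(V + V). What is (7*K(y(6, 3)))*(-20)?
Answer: -1370880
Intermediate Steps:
y(m, V) = 4*V*m (y(m, V) = (2*m)*(2*V) = 4*V*m)
K(D) = 2*D*(-4 + D) (K(D) = (2*D)*(-4 + D) = 2*D*(-4 + D))
(7*K(y(6, 3)))*(-20) = (7*(2*(4*3*6)*(-4 + 4*3*6)))*(-20) = (7*(2*72*(-4 + 72)))*(-20) = (7*(2*72*68))*(-20) = (7*9792)*(-20) = 68544*(-20) = -1370880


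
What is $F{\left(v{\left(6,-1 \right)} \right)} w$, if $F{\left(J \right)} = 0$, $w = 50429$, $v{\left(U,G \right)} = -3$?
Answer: $0$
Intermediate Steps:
$F{\left(v{\left(6,-1 \right)} \right)} w = 0 \cdot 50429 = 0$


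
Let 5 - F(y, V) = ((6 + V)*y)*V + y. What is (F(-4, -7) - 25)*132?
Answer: 1584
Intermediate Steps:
F(y, V) = 5 - y - V*y*(6 + V) (F(y, V) = 5 - (((6 + V)*y)*V + y) = 5 - ((y*(6 + V))*V + y) = 5 - (V*y*(6 + V) + y) = 5 - (y + V*y*(6 + V)) = 5 + (-y - V*y*(6 + V)) = 5 - y - V*y*(6 + V))
(F(-4, -7) - 25)*132 = ((5 - 1*(-4) - 1*(-4)*(-7)² - 6*(-7)*(-4)) - 25)*132 = ((5 + 4 - 1*(-4)*49 - 168) - 25)*132 = ((5 + 4 + 196 - 168) - 25)*132 = (37 - 25)*132 = 12*132 = 1584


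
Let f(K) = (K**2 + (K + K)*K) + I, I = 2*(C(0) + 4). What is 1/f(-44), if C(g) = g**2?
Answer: 1/5816 ≈ 0.00017194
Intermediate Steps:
I = 8 (I = 2*(0**2 + 4) = 2*(0 + 4) = 2*4 = 8)
f(K) = 8 + 3*K**2 (f(K) = (K**2 + (K + K)*K) + 8 = (K**2 + (2*K)*K) + 8 = (K**2 + 2*K**2) + 8 = 3*K**2 + 8 = 8 + 3*K**2)
1/f(-44) = 1/(8 + 3*(-44)**2) = 1/(8 + 3*1936) = 1/(8 + 5808) = 1/5816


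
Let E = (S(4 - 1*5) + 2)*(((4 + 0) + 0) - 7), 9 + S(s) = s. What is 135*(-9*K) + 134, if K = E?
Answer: -29026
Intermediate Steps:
S(s) = -9 + s
E = 24 (E = ((-9 + (4 - 1*5)) + 2)*(((4 + 0) + 0) - 7) = ((-9 + (4 - 5)) + 2)*((4 + 0) - 7) = ((-9 - 1) + 2)*(4 - 7) = (-10 + 2)*(-3) = -8*(-3) = 24)
K = 24
135*(-9*K) + 134 = 135*(-9*24) + 134 = 135*(-216) + 134 = -29160 + 134 = -29026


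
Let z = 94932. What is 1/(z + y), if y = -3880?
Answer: 1/91052 ≈ 1.0983e-5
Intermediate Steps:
1/(z + y) = 1/(94932 - 3880) = 1/91052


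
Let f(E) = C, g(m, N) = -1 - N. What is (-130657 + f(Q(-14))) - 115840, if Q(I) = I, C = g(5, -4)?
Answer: -246494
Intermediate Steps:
C = 3 (C = -1 - 1*(-4) = -1 + 4 = 3)
f(E) = 3
(-130657 + f(Q(-14))) - 115840 = (-130657 + 3) - 115840 = -130654 - 115840 = -246494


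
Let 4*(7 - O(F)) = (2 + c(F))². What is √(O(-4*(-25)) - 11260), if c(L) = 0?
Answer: I*√11254 ≈ 106.08*I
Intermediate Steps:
O(F) = 6 (O(F) = 7 - (2 + 0)²/4 = 7 - ¼*2² = 7 - ¼*4 = 7 - 1 = 6)
√(O(-4*(-25)) - 11260) = √(6 - 11260) = √(-11254) = I*√11254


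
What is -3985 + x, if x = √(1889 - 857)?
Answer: -3985 + 2*√258 ≈ -3952.9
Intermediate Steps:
x = 2*√258 (x = √1032 = 2*√258 ≈ 32.125)
-3985 + x = -3985 + 2*√258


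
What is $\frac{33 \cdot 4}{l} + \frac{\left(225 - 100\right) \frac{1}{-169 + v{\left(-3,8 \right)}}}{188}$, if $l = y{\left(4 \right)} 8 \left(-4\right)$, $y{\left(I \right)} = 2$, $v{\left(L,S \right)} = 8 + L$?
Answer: $- \frac{15929}{7708} \approx -2.0666$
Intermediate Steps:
$l = -64$ ($l = 2 \cdot 8 \left(-4\right) = 16 \left(-4\right) = -64$)
$\frac{33 \cdot 4}{l} + \frac{\left(225 - 100\right) \frac{1}{-169 + v{\left(-3,8 \right)}}}{188} = \frac{33 \cdot 4}{-64} + \frac{\left(225 - 100\right) \frac{1}{-169 + \left(8 - 3\right)}}{188} = 132 \left(- \frac{1}{64}\right) + \frac{125}{-169 + 5} \cdot \frac{1}{188} = - \frac{33}{16} + \frac{125}{-164} \cdot \frac{1}{188} = - \frac{33}{16} + 125 \left(- \frac{1}{164}\right) \frac{1}{188} = - \frac{33}{16} - \frac{125}{30832} = - \frac{15929}{7708}$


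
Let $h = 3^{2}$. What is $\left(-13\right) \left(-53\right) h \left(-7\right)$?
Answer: $-43407$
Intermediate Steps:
$h = 9$
$\left(-13\right) \left(-53\right) h \left(-7\right) = \left(-13\right) \left(-53\right) 9 \left(-7\right) = 689 \left(-63\right) = -43407$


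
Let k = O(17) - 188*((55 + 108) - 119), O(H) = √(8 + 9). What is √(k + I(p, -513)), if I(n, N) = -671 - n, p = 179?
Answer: √(-9122 + √17) ≈ 95.488*I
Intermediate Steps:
O(H) = √17
k = -8272 + √17 (k = √17 - 188*((55 + 108) - 119) = √17 - 188*(163 - 119) = √17 - 188*44 = √17 - 8272 = -8272 + √17 ≈ -8267.9)
√(k + I(p, -513)) = √((-8272 + √17) + (-671 - 1*179)) = √((-8272 + √17) + (-671 - 179)) = √((-8272 + √17) - 850) = √(-9122 + √17)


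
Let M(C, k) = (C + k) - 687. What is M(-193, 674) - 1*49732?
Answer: -49938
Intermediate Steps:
M(C, k) = -687 + C + k
M(-193, 674) - 1*49732 = (-687 - 193 + 674) - 1*49732 = -206 - 49732 = -49938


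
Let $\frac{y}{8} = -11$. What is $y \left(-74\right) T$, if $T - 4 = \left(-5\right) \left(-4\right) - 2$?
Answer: $143264$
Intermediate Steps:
$y = -88$ ($y = 8 \left(-11\right) = -88$)
$T = 22$ ($T = 4 - -18 = 4 + \left(20 - 2\right) = 4 + 18 = 22$)
$y \left(-74\right) T = \left(-88\right) \left(-74\right) 22 = 6512 \cdot 22 = 143264$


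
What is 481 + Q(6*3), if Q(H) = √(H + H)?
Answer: 487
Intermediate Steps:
Q(H) = √2*√H (Q(H) = √(2*H) = √2*√H)
481 + Q(6*3) = 481 + √2*√(6*3) = 481 + √2*√18 = 481 + √2*(3*√2) = 481 + 6 = 487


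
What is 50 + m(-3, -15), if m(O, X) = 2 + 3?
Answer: 55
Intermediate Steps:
m(O, X) = 5
50 + m(-3, -15) = 50 + 5 = 55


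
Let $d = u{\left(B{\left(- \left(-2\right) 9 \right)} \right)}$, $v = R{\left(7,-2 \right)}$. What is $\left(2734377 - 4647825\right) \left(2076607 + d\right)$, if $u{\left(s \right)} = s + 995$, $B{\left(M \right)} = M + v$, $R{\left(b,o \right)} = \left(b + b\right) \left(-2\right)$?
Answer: $-3975364257216$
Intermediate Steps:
$R{\left(b,o \right)} = - 4 b$ ($R{\left(b,o \right)} = 2 b \left(-2\right) = - 4 b$)
$v = -28$ ($v = \left(-4\right) 7 = -28$)
$B{\left(M \right)} = -28 + M$ ($B{\left(M \right)} = M - 28 = -28 + M$)
$u{\left(s \right)} = 995 + s$
$d = 985$ ($d = 995 - \left(28 - 18\right) = 995 - 10 = 985$)
$\left(2734377 - 4647825\right) \left(2076607 + d\right) = \left(2734377 - 4647825\right) \left(2076607 + 985\right) = \left(-1913448\right) 2077592 = -3975364257216$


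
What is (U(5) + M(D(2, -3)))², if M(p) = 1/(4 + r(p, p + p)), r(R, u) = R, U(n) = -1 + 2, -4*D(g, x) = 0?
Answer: 25/16 ≈ 1.5625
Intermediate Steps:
D(g, x) = 0 (D(g, x) = -¼*0 = 0)
U(n) = 1
M(p) = 1/(4 + p)
(U(5) + M(D(2, -3)))² = (1 + 1/(4 + 0))² = (1 + 1/4)² = (1 + ¼)² = (5/4)² = 25/16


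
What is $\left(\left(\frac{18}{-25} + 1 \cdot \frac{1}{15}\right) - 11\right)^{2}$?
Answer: $\frac{763876}{5625} \approx 135.8$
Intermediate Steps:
$\left(\left(\frac{18}{-25} + 1 \cdot \frac{1}{15}\right) - 11\right)^{2} = \left(\left(18 \left(- \frac{1}{25}\right) + 1 \cdot \frac{1}{15}\right) - 11\right)^{2} = \left(\left(- \frac{18}{25} + \frac{1}{15}\right) - 11\right)^{2} = \left(- \frac{49}{75} - 11\right)^{2} = \left(- \frac{874}{75}\right)^{2} = \frac{763876}{5625}$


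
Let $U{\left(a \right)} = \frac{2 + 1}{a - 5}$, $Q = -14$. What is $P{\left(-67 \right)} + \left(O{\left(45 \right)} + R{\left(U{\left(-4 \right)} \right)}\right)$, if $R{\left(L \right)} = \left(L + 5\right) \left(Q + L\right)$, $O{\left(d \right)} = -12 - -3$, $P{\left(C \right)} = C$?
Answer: $- \frac{1286}{9} \approx -142.89$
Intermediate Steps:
$U{\left(a \right)} = \frac{3}{-5 + a}$
$O{\left(d \right)} = -9$ ($O{\left(d \right)} = -12 + 3 = -9$)
$R{\left(L \right)} = \left(-14 + L\right) \left(5 + L\right)$ ($R{\left(L \right)} = \left(L + 5\right) \left(-14 + L\right) = \left(5 + L\right) \left(-14 + L\right) = \left(-14 + L\right) \left(5 + L\right)$)
$P{\left(-67 \right)} + \left(O{\left(45 \right)} + R{\left(U{\left(-4 \right)} \right)}\right) = -67 - \left(79 - \frac{9}{\left(-5 - 4\right)^{2}} + 9 \cdot 3 \frac{1}{-5 - 4}\right) = -67 - \left(\frac{710}{9} + 9 \cdot 3 \frac{1}{-9}\right) = -67 - \left(\frac{710}{9} + 9 \cdot 3 \left(- \frac{1}{9}\right)\right) = -67 - \frac{683}{9} = - \frac{1286}{9}$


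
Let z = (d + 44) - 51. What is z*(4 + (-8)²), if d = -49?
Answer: -3808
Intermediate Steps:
z = -56 (z = (-49 + 44) - 51 = -5 - 51 = -56)
z*(4 + (-8)²) = -56*(4 + (-8)²) = -56*(4 + 64) = -56*68 = -3808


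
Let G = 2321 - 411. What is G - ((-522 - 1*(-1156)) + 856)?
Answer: 420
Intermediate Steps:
G = 1910
G - ((-522 - 1*(-1156)) + 856) = 1910 - ((-522 - 1*(-1156)) + 856) = 1910 - ((-522 + 1156) + 856) = 1910 - (634 + 856) = 1910 - 1*1490 = 1910 - 1490 = 420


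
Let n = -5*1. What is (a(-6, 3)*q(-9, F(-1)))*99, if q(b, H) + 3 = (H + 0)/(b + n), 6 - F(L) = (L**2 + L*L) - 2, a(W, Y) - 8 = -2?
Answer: -14256/7 ≈ -2036.6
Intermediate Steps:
n = -5
a(W, Y) = 6 (a(W, Y) = 8 - 2 = 6)
F(L) = 8 - 2*L**2 (F(L) = 6 - ((L**2 + L*L) - 2) = 6 - ((L**2 + L**2) - 2) = 6 - (2*L**2 - 2) = 6 - (-2 + 2*L**2) = 6 + (2 - 2*L**2) = 8 - 2*L**2)
q(b, H) = -3 + H/(-5 + b) (q(b, H) = -3 + (H + 0)/(b - 5) = -3 + H/(-5 + b))
(a(-6, 3)*q(-9, F(-1)))*99 = (6*((15 + (8 - 2*(-1)**2) - 3*(-9))/(-5 - 9)))*99 = (6*((15 + (8 - 2*1) + 27)/(-14)))*99 = (6*(-(15 + (8 - 2) + 27)/14))*99 = (6*(-(15 + 6 + 27)/14))*99 = (6*(-1/14*48))*99 = (6*(-24/7))*99 = -144/7*99 = -14256/7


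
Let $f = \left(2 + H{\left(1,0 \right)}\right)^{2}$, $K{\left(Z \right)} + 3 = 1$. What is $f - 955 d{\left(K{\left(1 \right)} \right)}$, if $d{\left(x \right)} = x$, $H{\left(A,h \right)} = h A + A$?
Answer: $1919$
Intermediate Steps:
$H{\left(A,h \right)} = A + A h$ ($H{\left(A,h \right)} = A h + A = A + A h$)
$K{\left(Z \right)} = -2$ ($K{\left(Z \right)} = -3 + 1 = -2$)
$f = 9$ ($f = \left(2 + 1 \left(1 + 0\right)\right)^{2} = \left(2 + 1 \cdot 1\right)^{2} = \left(2 + 1\right)^{2} = 3^{2} = 9$)
$f - 955 d{\left(K{\left(1 \right)} \right)} = 9 - -1910 = 9 + 1910 = 1919$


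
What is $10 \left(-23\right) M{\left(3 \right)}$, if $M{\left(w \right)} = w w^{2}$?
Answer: $-6210$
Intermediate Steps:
$M{\left(w \right)} = w^{3}$
$10 \left(-23\right) M{\left(3 \right)} = 10 \left(-23\right) 3^{3} = \left(-230\right) 27 = -6210$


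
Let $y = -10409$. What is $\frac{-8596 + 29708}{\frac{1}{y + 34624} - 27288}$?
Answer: $- \frac{511227080}{660778919} \approx -0.77367$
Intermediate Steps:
$\frac{-8596 + 29708}{\frac{1}{y + 34624} - 27288} = \frac{-8596 + 29708}{\frac{1}{-10409 + 34624} - 27288} = \frac{21112}{\frac{1}{24215} - 27288} = \frac{21112}{- \frac{660778919}{24215}} = 21112 \left(- \frac{24215}{660778919}\right) = - \frac{511227080}{660778919}$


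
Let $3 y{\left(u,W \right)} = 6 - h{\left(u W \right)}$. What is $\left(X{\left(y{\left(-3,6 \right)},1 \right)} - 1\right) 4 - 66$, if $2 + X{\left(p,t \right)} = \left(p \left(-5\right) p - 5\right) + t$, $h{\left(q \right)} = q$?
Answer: $-1374$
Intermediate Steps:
$y{\left(u,W \right)} = 2 - \frac{W u}{3}$ ($y{\left(u,W \right)} = \frac{6 - u W}{3} = \frac{6 - W u}{3} = 2 - \frac{W u}{3}$)
$X{\left(p,t \right)} = -7 + t - 5 p^{2}$ ($X{\left(p,t \right)} = -2 + \left(\left(p \left(-5\right) p - 5\right) + t\right) = -2 + \left(\left(- 5 p p - 5\right) + t\right) = -2 - \left(5 - t + 5 p^{2}\right) = -7 + t - 5 p^{2}$)
$\left(X{\left(y{\left(-3,6 \right)},1 \right)} - 1\right) 4 - 66 = \left(\left(-7 + 1 - 5 \left(2 - 2 \left(-3\right)\right)^{2}\right) - 1\right) 4 - 66 = \left(\left(-7 + 1 - 5 \left(2 + 6\right)^{2}\right) - 1\right) 4 - 66 = \left(\left(-7 + 1 - 5 \cdot 8^{2}\right) - 1\right) 4 - 66 = \left(\left(-7 + 1 - 320\right) - 1\right) 4 - 66 = \left(-326 - 1\right) 4 - 66 = \left(-327\right) 4 - 66 = -1308 - 66 = -1374$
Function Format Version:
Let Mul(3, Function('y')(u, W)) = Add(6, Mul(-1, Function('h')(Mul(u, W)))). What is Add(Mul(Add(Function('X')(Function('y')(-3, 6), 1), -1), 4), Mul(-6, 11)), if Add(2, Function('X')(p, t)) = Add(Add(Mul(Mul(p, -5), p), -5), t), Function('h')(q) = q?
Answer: -1374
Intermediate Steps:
Function('y')(u, W) = Add(2, Mul(Rational(-1, 3), W, u)) (Function('y')(u, W) = Mul(Rational(1, 3), Add(6, Mul(-1, Mul(u, W)))) = Mul(Rational(1, 3), Add(6, Mul(-1, Mul(W, u)))) = Mul(Rational(1, 3), Add(6, Mul(-1, W, u))) = Add(2, Mul(Rational(-1, 3), W, u)))
Function('X')(p, t) = Add(-7, t, Mul(-5, Pow(p, 2))) (Function('X')(p, t) = Add(-2, Add(Add(Mul(Mul(p, -5), p), -5), t)) = Add(-2, Add(Add(Mul(Mul(-5, p), p), -5), t)) = Add(-2, Add(Add(Mul(-5, Pow(p, 2)), -5), t)) = Add(-2, Add(Add(-5, Mul(-5, Pow(p, 2))), t)) = Add(-2, Add(-5, t, Mul(-5, Pow(p, 2)))) = Add(-7, t, Mul(-5, Pow(p, 2))))
Add(Mul(Add(Function('X')(Function('y')(-3, 6), 1), -1), 4), Mul(-6, 11)) = Add(Mul(Add(Add(-7, 1, Mul(-5, Pow(Add(2, Mul(Rational(-1, 3), 6, -3)), 2))), -1), 4), Mul(-6, 11)) = Add(Mul(Add(Add(-7, 1, Mul(-5, Pow(Add(2, 6), 2))), -1), 4), -66) = Add(Mul(Add(Add(-7, 1, Mul(-5, Pow(8, 2))), -1), 4), -66) = Add(Mul(Add(Add(-7, 1, Mul(-5, 64)), -1), 4), -66) = Add(Mul(Add(Add(-7, 1, -320), -1), 4), -66) = Add(Mul(Add(-326, -1), 4), -66) = Add(Mul(-327, 4), -66) = Add(-1308, -66) = -1374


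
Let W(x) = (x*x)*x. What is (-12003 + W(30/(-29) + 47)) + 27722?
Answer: 2751963728/24389 ≈ 1.1284e+5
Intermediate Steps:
W(x) = x³ (W(x) = x²*x = x³)
(-12003 + W(30/(-29) + 47)) + 27722 = (-12003 + (30/(-29) + 47)³) + 27722 = (-12003 + (30*(-1/29) + 47)³) + 27722 = (-12003 + (-30/29 + 47)³) + 27722 = (-12003 + (1333/29)³) + 27722 = (-12003 + 2368593037/24389) + 27722 = 2075851870/24389 + 27722 = 2751963728/24389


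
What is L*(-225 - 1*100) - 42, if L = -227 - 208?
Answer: 141333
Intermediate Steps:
L = -435
L*(-225 - 1*100) - 42 = -435*(-225 - 1*100) - 42 = -435*(-225 - 100) - 42 = -435*(-325) - 42 = 141375 - 42 = 141333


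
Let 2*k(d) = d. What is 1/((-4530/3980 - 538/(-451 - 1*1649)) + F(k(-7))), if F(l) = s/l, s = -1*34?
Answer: 104475/922753 ≈ 0.11322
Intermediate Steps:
k(d) = d/2
s = -34
F(l) = -34/l
1/((-4530/3980 - 538/(-451 - 1*1649)) + F(k(-7))) = 1/((-4530/3980 - 538/(-451 - 1*1649)) - 34/((1/2)*(-7))) = 1/((-4530*1/3980 - 538/(-451 - 1649)) - 34/(-7/2)) = 1/((-453/398 - 538/(-2100)) - 34*(-2/7)) = 1/((-453/398 - 538*(-1/2100)) + 68/7) = 1/((-453/398 + 269/1050) + 68/7) = 1/(-92147/104475 + 68/7) = 1/(922753/104475) = 104475/922753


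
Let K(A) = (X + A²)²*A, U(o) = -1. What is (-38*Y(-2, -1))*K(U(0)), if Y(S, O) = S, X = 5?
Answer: -2736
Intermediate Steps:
K(A) = A*(5 + A²)² (K(A) = (5 + A²)²*A = A*(5 + A²)²)
(-38*Y(-2, -1))*K(U(0)) = (-38*(-2))*(-(5 + (-1)²)²) = 76*(-(5 + 1)²) = 76*(-1*6²) = 76*(-1*36) = 76*(-36) = -2736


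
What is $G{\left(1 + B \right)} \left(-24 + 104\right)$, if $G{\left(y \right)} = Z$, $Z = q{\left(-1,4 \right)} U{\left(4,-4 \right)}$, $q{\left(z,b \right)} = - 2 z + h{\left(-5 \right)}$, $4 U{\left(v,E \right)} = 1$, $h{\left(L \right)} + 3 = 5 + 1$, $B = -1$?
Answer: $100$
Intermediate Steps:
$h{\left(L \right)} = 3$ ($h{\left(L \right)} = -3 + \left(5 + 1\right) = -3 + 6 = 3$)
$U{\left(v,E \right)} = \frac{1}{4}$ ($U{\left(v,E \right)} = \frac{1}{4} \cdot 1 = \frac{1}{4}$)
$q{\left(z,b \right)} = 3 - 2 z$ ($q{\left(z,b \right)} = - 2 z + 3 = 3 - 2 z$)
$Z = \frac{5}{4}$ ($Z = \left(3 - -2\right) \frac{1}{4} = \left(3 + 2\right) \frac{1}{4} = 5 \cdot \frac{1}{4} = \frac{5}{4} \approx 1.25$)
$G{\left(y \right)} = \frac{5}{4}$
$G{\left(1 + B \right)} \left(-24 + 104\right) = \frac{5 \left(-24 + 104\right)}{4} = \frac{5}{4} \cdot 80 = 100$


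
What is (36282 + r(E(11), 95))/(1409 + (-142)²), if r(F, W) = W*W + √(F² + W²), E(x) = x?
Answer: 45307/21573 + √9146/21573 ≈ 2.1046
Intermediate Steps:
r(F, W) = W² + √(F² + W²)
(36282 + r(E(11), 95))/(1409 + (-142)²) = (36282 + (95² + √(11² + 95²)))/(1409 + (-142)²) = (36282 + (9025 + √(121 + 9025)))/(1409 + 20164) = (36282 + (9025 + √9146))/21573 = (45307 + √9146)*(1/21573) = 45307/21573 + √9146/21573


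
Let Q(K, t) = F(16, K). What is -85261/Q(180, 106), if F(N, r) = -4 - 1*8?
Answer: 85261/12 ≈ 7105.1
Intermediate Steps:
F(N, r) = -12 (F(N, r) = -4 - 8 = -12)
Q(K, t) = -12
-85261/Q(180, 106) = -85261/(-12) = -85261*(-1)/12 = -1*(-85261/12) = 85261/12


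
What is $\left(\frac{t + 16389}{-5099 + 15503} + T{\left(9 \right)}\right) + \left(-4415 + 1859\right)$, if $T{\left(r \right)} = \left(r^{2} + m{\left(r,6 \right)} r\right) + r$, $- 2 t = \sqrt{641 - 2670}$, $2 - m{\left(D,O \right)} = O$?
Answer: $- \frac{2890491}{1156} - \frac{i \sqrt{2029}}{20808} \approx -2500.4 - 0.0021648 i$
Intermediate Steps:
$m{\left(D,O \right)} = 2 - O$
$t = - \frac{i \sqrt{2029}}{2}$ ($t = - \frac{\sqrt{641 - 2670}}{2} = - \frac{\sqrt{-2029}}{2} = - \frac{i \sqrt{2029}}{2} \approx - 22.522 i$)
$T{\left(r \right)} = r^{2} - 3 r$ ($T{\left(r \right)} = \left(r^{2} + \left(2 - 6\right) r\right) + r = \left(r^{2} - 4 r\right) + r = r^{2} - 3 r$)
$\left(\frac{t + 16389}{-5099 + 15503} + T{\left(9 \right)}\right) + \left(-4415 + 1859\right) = \left(\frac{- \frac{i \sqrt{2029}}{2} + 16389}{-5099 + 15503} + 9 \left(-3 + 9\right)\right) + \left(-4415 + 1859\right) = \left(\frac{16389 - \frac{i \sqrt{2029}}{2}}{10404} + 9 \cdot 6\right) - 2556 = \left(\left(16389 - \frac{i \sqrt{2029}}{2}\right) \frac{1}{10404} + 54\right) - 2556 = \left(\left(\frac{1821}{1156} - \frac{i \sqrt{2029}}{20808}\right) + 54\right) - 2556 = \left(\frac{64245}{1156} - \frac{i \sqrt{2029}}{20808}\right) - 2556 = - \frac{2890491}{1156} - \frac{i \sqrt{2029}}{20808}$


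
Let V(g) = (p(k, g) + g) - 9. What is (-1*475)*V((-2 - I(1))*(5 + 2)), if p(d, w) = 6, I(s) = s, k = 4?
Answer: 11400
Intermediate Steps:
V(g) = -3 + g (V(g) = (6 + g) - 9 = -3 + g)
(-1*475)*V((-2 - I(1))*(5 + 2)) = (-1*475)*(-3 + (-2 - 1*1)*(5 + 2)) = -475*(-3 + (-2 - 1)*7) = -475*(-3 - 3*7) = -475*(-3 - 21) = -475*(-24) = 11400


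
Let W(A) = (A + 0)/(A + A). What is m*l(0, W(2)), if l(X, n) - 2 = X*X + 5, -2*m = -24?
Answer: 84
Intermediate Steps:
m = 12 (m = -1/2*(-24) = 12)
W(A) = 1/2 (W(A) = A/((2*A)) = A*(1/(2*A)) = 1/2)
l(X, n) = 7 + X**2 (l(X, n) = 2 + (X*X + 5) = 2 + (X**2 + 5) = 2 + (5 + X**2) = 7 + X**2)
m*l(0, W(2)) = 12*(7 + 0**2) = 12*(7 + 0) = 12*7 = 84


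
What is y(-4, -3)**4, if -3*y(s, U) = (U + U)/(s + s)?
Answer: 1/256 ≈ 0.0039063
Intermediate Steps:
y(s, U) = -U/(3*s) (y(s, U) = -(U + U)/(3*(s + s)) = -2*U/(3*(2*s)) = -2*U*1/(2*s)/3 = -U/(3*s))
y(-4, -3)**4 = (-1/3*(-3)/(-4))**4 = (-1/3*(-3)*(-1/4))**4 = (-1/4)**4 = 1/256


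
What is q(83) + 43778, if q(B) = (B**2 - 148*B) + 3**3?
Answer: 38410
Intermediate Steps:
q(B) = 27 + B**2 - 148*B (q(B) = (B**2 - 148*B) + 27 = 27 + B**2 - 148*B)
q(83) + 43778 = (27 + 83**2 - 148*83) + 43778 = (27 + 6889 - 12284) + 43778 = -5368 + 43778 = 38410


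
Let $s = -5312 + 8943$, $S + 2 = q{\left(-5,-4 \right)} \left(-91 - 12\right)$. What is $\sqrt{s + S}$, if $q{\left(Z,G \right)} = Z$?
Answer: $4 \sqrt{259} \approx 64.374$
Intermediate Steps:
$S = 513$ ($S = -2 - 5 \left(-91 - 12\right) = -2 - -515 = -2 + 515 = 513$)
$s = 3631$
$\sqrt{s + S} = \sqrt{3631 + 513} = \sqrt{4144} = 4 \sqrt{259}$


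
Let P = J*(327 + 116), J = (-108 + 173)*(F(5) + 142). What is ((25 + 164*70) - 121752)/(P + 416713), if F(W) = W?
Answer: -110247/4649578 ≈ -0.023711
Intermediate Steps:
J = 9555 (J = (-108 + 173)*(5 + 142) = 65*147 = 9555)
P = 4232865 (P = 9555*(327 + 116) = 9555*443 = 4232865)
((25 + 164*70) - 121752)/(P + 416713) = ((25 + 164*70) - 121752)/(4232865 + 416713) = ((25 + 11480) - 121752)/4649578 = (11505 - 121752)*(1/4649578) = -110247*1/4649578 = -110247/4649578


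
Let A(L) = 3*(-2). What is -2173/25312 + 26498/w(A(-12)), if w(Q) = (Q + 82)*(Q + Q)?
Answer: -42043697/1442784 ≈ -29.141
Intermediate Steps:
A(L) = -6
w(Q) = 2*Q*(82 + Q) (w(Q) = (82 + Q)*(2*Q) = 2*Q*(82 + Q))
-2173/25312 + 26498/w(A(-12)) = -2173/25312 + 26498/((2*(-6)*(82 - 6))) = -2173*1/25312 + 26498/((2*(-6)*76)) = -2173/25312 + 26498/(-912) = -2173/25312 + 26498*(-1/912) = -2173/25312 - 13249/456 = -42043697/1442784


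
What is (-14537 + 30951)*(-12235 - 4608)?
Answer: -276461002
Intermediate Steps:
(-14537 + 30951)*(-12235 - 4608) = 16414*(-16843) = -276461002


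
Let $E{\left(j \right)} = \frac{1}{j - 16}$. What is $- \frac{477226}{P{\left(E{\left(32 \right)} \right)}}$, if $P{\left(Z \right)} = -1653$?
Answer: $\frac{477226}{1653} \approx 288.7$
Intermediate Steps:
$E{\left(j \right)} = \frac{1}{-16 + j}$
$- \frac{477226}{P{\left(E{\left(32 \right)} \right)}} = - \frac{477226}{-1653} = \left(-477226\right) \left(- \frac{1}{1653}\right) = \frac{477226}{1653}$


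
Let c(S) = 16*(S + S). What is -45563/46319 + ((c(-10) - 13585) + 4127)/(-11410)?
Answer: -4783332/37749985 ≈ -0.12671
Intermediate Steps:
c(S) = 32*S (c(S) = 16*(2*S) = 32*S)
-45563/46319 + ((c(-10) - 13585) + 4127)/(-11410) = -45563/46319 + ((32*(-10) - 13585) + 4127)/(-11410) = -45563*1/46319 + ((-320 - 13585) + 4127)*(-1/11410) = -6509/6617 + (-13905 + 4127)*(-1/11410) = -6509/6617 - 9778*(-1/11410) = -6509/6617 + 4889/5705 = -4783332/37749985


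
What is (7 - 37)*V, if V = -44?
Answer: 1320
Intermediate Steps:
(7 - 37)*V = (7 - 37)*(-44) = -30*(-44) = 1320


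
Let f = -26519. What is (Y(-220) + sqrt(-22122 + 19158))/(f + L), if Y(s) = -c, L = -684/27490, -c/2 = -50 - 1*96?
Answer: 4013540/364503997 - 27490*I*sqrt(741)/364503997 ≈ 0.011011 - 0.002053*I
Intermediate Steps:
c = 292 (c = -2*(-50 - 1*96) = -2*(-50 - 96) = -2*(-146) = 292)
L = -342/13745 (L = -684*1/27490 = -342/13745 ≈ -0.024882)
Y(s) = -292 (Y(s) = -1*292 = -292)
(Y(-220) + sqrt(-22122 + 19158))/(f + L) = (-292 + sqrt(-22122 + 19158))/(-26519 - 342/13745) = (-292 + sqrt(-2964))/(-364503997/13745) = (-292 + 2*I*sqrt(741))*(-13745/364503997) = 4013540/364503997 - 27490*I*sqrt(741)/364503997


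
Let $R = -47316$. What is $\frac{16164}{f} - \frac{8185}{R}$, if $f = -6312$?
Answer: $- \frac{29714671}{12444108} \approx -2.3879$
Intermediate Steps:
$\frac{16164}{f} - \frac{8185}{R} = \frac{16164}{-6312} - \frac{8185}{-47316} = 16164 \left(- \frac{1}{6312}\right) - - \frac{8185}{47316} = - \frac{1347}{526} + \frac{8185}{47316} = - \frac{29714671}{12444108}$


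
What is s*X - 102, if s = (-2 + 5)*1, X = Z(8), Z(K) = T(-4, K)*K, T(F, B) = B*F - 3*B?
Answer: -1446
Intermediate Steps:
T(F, B) = -3*B + B*F
Z(K) = -7*K² (Z(K) = (K*(-3 - 4))*K = (K*(-7))*K = (-7*K)*K = -7*K²)
X = -448 (X = -7*8² = -7*64 = -448)
s = 3 (s = 3*1 = 3)
s*X - 102 = 3*(-448) - 102 = -1344 - 102 = -1446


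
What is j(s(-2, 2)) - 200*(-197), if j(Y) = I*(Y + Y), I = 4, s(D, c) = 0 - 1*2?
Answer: 39384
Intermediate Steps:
s(D, c) = -2 (s(D, c) = 0 - 2 = -2)
j(Y) = 8*Y (j(Y) = 4*(Y + Y) = 4*(2*Y) = 8*Y)
j(s(-2, 2)) - 200*(-197) = 8*(-2) - 200*(-197) = -16 + 39400 = 39384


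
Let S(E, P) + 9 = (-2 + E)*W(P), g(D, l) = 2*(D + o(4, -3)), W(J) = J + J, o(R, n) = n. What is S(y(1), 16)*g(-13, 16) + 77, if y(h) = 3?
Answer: -659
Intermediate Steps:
W(J) = 2*J
g(D, l) = -6 + 2*D (g(D, l) = 2*(D - 3) = 2*(-3 + D) = -6 + 2*D)
S(E, P) = -9 + 2*P*(-2 + E) (S(E, P) = -9 + (-2 + E)*(2*P) = -9 + 2*P*(-2 + E))
S(y(1), 16)*g(-13, 16) + 77 = (-9 - 4*16 + 2*3*16)*(-6 + 2*(-13)) + 77 = (-9 - 64 + 96)*(-6 - 26) + 77 = 23*(-32) + 77 = -736 + 77 = -659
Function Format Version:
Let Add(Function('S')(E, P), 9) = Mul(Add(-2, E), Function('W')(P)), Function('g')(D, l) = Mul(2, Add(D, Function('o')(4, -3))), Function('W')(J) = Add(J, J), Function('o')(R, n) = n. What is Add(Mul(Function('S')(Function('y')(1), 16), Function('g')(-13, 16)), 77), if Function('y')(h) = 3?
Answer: -659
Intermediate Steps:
Function('W')(J) = Mul(2, J)
Function('g')(D, l) = Add(-6, Mul(2, D)) (Function('g')(D, l) = Mul(2, Add(D, -3)) = Mul(2, Add(-3, D)) = Add(-6, Mul(2, D)))
Function('S')(E, P) = Add(-9, Mul(2, P, Add(-2, E))) (Function('S')(E, P) = Add(-9, Mul(Add(-2, E), Mul(2, P))) = Add(-9, Mul(2, P, Add(-2, E))))
Add(Mul(Function('S')(Function('y')(1), 16), Function('g')(-13, 16)), 77) = Add(Mul(Add(-9, Mul(-4, 16), Mul(2, 3, 16)), Add(-6, Mul(2, -13))), 77) = Add(Mul(Add(-9, -64, 96), Add(-6, -26)), 77) = Add(Mul(23, -32), 77) = Add(-736, 77) = -659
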